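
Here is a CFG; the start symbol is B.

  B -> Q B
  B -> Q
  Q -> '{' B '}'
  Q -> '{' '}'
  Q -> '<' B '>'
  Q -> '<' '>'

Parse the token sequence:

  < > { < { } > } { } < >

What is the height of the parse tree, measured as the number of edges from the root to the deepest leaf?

[B [Q < >] [B [Q { [B [Q < [B [Q { }]] >]] }] [B [Q { }] [B [Q < >]]]]]

7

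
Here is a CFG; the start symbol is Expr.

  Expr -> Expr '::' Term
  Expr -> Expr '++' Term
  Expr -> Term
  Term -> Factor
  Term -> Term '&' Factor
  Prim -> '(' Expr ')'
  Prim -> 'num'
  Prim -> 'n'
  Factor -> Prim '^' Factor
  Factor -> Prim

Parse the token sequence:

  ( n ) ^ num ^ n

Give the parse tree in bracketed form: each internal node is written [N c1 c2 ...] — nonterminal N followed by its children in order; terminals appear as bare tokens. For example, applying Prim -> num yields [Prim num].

[Expr [Term [Factor [Prim ( [Expr [Term [Factor [Prim n]]]] )] ^ [Factor [Prim num] ^ [Factor [Prim n]]]]]]

Expr
Term
Factor
Prim ^ Factor
( Expr ) ^ Factor
( Term ) ^ Factor
( Factor ) ^ Factor
( Prim ) ^ Factor
( n ) ^ Factor
( n ) ^ Prim ^ Factor
( n ) ^ num ^ Factor
( n ) ^ num ^ Prim
( n ) ^ num ^ n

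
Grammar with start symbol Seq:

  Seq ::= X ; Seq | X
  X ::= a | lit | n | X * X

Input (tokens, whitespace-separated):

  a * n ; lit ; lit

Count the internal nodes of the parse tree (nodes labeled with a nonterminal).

[Seq [X [X a] * [X n]] ; [Seq [X lit] ; [Seq [X lit]]]]

8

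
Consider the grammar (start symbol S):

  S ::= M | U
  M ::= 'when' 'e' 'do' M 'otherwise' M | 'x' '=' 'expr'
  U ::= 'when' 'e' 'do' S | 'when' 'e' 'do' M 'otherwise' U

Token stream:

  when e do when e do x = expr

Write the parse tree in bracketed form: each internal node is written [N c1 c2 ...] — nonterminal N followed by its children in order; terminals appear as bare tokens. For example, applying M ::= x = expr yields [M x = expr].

S
U
when e do S
when e do U
when e do when e do S
when e do when e do M
when e do when e do x = expr

[S [U when e do [S [U when e do [S [M x = expr]]]]]]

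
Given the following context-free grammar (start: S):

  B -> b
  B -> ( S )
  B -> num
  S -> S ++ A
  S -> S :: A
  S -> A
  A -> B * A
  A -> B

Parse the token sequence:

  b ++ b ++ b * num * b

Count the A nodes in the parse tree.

5

[S [S [S [A [B b]]] ++ [A [B b]]] ++ [A [B b] * [A [B num] * [A [B b]]]]]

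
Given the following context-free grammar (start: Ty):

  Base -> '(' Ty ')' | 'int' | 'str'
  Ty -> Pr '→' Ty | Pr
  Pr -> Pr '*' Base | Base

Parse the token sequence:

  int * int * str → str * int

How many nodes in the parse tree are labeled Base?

[Ty [Pr [Pr [Pr [Base int]] * [Base int]] * [Base str]] → [Ty [Pr [Pr [Base str]] * [Base int]]]]

5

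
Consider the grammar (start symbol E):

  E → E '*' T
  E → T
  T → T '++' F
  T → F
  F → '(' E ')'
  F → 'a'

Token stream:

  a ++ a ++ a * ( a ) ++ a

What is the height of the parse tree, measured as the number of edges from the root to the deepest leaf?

[E [E [T [T [T [F a]] ++ [F a]] ++ [F a]]] * [T [T [F ( [E [T [F a]]] )]] ++ [F a]]]

7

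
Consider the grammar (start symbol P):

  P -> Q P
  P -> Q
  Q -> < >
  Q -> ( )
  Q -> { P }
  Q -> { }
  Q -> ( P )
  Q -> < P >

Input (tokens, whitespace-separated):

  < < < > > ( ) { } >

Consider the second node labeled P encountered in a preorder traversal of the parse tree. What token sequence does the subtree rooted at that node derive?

[P [Q < [P [Q < [P [Q < >]] >] [P [Q ( )] [P [Q { }]]]] >]]

< < > > ( ) { }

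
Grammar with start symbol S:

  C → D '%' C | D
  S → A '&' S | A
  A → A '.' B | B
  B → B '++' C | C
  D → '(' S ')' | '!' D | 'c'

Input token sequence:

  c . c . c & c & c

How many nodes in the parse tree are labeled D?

5

[S [A [A [A [B [C [D c]]]] . [B [C [D c]]]] . [B [C [D c]]]] & [S [A [B [C [D c]]]] & [S [A [B [C [D c]]]]]]]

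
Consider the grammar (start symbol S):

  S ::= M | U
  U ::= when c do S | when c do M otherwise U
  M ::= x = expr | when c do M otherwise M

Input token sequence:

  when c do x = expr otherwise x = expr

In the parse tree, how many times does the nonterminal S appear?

[S [M when c do [M x = expr] otherwise [M x = expr]]]

1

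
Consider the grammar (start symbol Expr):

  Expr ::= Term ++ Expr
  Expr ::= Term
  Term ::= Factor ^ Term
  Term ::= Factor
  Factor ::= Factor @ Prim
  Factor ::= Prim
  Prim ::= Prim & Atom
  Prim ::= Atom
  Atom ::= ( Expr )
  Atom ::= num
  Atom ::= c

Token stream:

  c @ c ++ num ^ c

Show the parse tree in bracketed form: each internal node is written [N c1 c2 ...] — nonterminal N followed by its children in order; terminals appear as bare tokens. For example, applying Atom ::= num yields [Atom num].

[Expr [Term [Factor [Factor [Prim [Atom c]]] @ [Prim [Atom c]]]] ++ [Expr [Term [Factor [Prim [Atom num]]] ^ [Term [Factor [Prim [Atom c]]]]]]]

Expr
Term ++ Expr
Factor ++ Expr
Factor @ Prim ++ Expr
Prim @ Prim ++ Expr
Atom @ Prim ++ Expr
c @ Prim ++ Expr
c @ Atom ++ Expr
c @ c ++ Expr
c @ c ++ Term
c @ c ++ Factor ^ Term
c @ c ++ Prim ^ Term
c @ c ++ Atom ^ Term
c @ c ++ num ^ Term
c @ c ++ num ^ Factor
c @ c ++ num ^ Prim
c @ c ++ num ^ Atom
c @ c ++ num ^ c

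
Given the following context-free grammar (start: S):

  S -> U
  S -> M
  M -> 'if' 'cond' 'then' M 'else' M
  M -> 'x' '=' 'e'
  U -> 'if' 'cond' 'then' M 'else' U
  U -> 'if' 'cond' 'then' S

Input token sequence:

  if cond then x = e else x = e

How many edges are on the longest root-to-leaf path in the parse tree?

3

[S [M if cond then [M x = e] else [M x = e]]]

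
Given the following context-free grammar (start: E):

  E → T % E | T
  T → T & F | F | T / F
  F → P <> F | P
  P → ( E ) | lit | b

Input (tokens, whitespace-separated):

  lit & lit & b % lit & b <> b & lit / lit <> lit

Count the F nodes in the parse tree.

[E [T [T [T [F [P lit]]] & [F [P lit]]] & [F [P b]]] % [E [T [T [T [T [F [P lit]]] & [F [P b] <> [F [P b]]]] & [F [P lit]]] / [F [P lit] <> [F [P lit]]]]]]

9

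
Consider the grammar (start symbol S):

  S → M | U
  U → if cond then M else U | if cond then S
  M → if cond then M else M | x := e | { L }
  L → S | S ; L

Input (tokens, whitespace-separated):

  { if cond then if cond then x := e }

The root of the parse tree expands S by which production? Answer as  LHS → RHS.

[S [M { [L [S [U if cond then [S [U if cond then [S [M x := e]]]]]]] }]]

S → M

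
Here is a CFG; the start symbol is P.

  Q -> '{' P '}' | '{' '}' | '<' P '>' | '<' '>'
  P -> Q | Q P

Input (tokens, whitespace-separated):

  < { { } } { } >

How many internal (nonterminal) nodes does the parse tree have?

8

[P [Q < [P [Q { [P [Q { }]] }] [P [Q { }]]] >]]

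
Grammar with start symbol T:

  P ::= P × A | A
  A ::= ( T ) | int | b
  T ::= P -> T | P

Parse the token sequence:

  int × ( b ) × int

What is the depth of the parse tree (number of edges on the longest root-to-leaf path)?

[T [P [P [P [A int]] × [A ( [T [P [A b]]] )]] × [A int]]]

7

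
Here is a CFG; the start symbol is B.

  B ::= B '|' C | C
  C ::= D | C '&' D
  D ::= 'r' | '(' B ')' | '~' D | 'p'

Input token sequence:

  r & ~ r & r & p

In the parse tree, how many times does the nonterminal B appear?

1

[B [C [C [C [C [D r]] & [D ~ [D r]]] & [D r]] & [D p]]]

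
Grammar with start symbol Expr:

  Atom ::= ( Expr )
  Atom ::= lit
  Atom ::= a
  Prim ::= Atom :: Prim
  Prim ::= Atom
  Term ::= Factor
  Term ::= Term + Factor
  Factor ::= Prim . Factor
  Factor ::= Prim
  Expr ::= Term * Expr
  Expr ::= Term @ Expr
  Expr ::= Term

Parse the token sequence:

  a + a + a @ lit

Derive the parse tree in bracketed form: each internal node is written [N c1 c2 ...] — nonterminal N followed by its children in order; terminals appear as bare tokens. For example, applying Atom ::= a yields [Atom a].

Expr
Term @ Expr
Term + Factor @ Expr
Term + Factor + Factor @ Expr
Factor + Factor + Factor @ Expr
Prim + Factor + Factor @ Expr
Atom + Factor + Factor @ Expr
a + Factor + Factor @ Expr
a + Prim + Factor @ Expr
a + Atom + Factor @ Expr
a + a + Factor @ Expr
a + a + Prim @ Expr
a + a + Atom @ Expr
a + a + a @ Expr
a + a + a @ Term
a + a + a @ Factor
a + a + a @ Prim
a + a + a @ Atom
a + a + a @ lit

[Expr [Term [Term [Term [Factor [Prim [Atom a]]]] + [Factor [Prim [Atom a]]]] + [Factor [Prim [Atom a]]]] @ [Expr [Term [Factor [Prim [Atom lit]]]]]]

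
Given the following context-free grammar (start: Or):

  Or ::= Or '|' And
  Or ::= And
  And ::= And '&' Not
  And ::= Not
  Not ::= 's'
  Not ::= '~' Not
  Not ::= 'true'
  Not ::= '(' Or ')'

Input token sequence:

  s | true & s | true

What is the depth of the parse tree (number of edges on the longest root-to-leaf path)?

[Or [Or [Or [And [Not s]]] | [And [And [Not true]] & [Not s]]] | [And [Not true]]]

5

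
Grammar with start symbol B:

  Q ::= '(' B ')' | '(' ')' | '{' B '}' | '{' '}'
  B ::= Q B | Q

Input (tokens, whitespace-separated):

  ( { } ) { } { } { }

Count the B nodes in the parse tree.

[B [Q ( [B [Q { }]] )] [B [Q { }] [B [Q { }] [B [Q { }]]]]]

5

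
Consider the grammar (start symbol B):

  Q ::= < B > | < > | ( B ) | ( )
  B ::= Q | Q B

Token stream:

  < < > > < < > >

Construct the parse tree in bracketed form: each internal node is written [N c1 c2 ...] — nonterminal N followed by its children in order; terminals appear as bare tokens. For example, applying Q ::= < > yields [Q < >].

B
Q B
< B > B
< Q > B
< < > > B
< < > > Q
< < > > < B >
< < > > < Q >
< < > > < < > >

[B [Q < [B [Q < >]] >] [B [Q < [B [Q < >]] >]]]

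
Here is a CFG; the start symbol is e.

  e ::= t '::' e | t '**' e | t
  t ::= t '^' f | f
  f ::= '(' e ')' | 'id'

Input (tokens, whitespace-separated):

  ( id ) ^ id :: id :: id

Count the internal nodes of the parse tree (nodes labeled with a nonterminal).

14

[e [t [t [f ( [e [t [f id]]] )]] ^ [f id]] :: [e [t [f id]] :: [e [t [f id]]]]]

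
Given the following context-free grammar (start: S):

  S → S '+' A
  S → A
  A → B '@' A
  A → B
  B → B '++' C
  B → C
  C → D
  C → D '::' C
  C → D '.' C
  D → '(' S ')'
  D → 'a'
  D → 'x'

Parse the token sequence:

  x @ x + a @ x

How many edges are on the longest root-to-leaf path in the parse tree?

7

[S [S [A [B [C [D x]]] @ [A [B [C [D x]]]]]] + [A [B [C [D a]]] @ [A [B [C [D x]]]]]]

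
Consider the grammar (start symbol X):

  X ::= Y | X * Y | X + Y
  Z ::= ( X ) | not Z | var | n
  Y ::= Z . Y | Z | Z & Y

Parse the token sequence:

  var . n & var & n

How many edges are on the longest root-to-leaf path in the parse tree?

6

[X [Y [Z var] . [Y [Z n] & [Y [Z var] & [Y [Z n]]]]]]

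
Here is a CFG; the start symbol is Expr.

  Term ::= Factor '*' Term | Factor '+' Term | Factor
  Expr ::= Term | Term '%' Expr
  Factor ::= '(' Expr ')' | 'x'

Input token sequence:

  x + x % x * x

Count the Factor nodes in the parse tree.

4

[Expr [Term [Factor x] + [Term [Factor x]]] % [Expr [Term [Factor x] * [Term [Factor x]]]]]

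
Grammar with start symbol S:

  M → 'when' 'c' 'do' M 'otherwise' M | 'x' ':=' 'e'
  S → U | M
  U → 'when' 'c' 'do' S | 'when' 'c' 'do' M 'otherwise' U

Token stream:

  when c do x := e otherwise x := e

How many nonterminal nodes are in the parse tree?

4

[S [M when c do [M x := e] otherwise [M x := e]]]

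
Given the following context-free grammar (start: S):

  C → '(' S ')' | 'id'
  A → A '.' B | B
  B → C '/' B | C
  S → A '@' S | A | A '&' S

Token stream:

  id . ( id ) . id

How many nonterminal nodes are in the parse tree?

14

[S [A [A [A [B [C id]]] . [B [C ( [S [A [B [C id]]]] )]]] . [B [C id]]]]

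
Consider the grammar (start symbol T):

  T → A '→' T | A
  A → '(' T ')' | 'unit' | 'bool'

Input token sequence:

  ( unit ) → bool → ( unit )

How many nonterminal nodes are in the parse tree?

[T [A ( [T [A unit]] )] → [T [A bool] → [T [A ( [T [A unit]] )]]]]

10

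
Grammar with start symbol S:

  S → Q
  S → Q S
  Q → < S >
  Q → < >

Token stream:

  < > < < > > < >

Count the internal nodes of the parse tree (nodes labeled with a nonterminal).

[S [Q < >] [S [Q < [S [Q < >]] >] [S [Q < >]]]]

8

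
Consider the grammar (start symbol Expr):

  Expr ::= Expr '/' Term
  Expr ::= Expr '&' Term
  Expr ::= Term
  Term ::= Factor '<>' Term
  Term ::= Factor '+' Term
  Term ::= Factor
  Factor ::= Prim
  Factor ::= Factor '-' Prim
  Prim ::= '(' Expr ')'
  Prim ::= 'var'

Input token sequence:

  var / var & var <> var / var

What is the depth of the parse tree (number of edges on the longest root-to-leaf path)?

[Expr [Expr [Expr [Expr [Term [Factor [Prim var]]]] / [Term [Factor [Prim var]]]] & [Term [Factor [Prim var]] <> [Term [Factor [Prim var]]]]] / [Term [Factor [Prim var]]]]

7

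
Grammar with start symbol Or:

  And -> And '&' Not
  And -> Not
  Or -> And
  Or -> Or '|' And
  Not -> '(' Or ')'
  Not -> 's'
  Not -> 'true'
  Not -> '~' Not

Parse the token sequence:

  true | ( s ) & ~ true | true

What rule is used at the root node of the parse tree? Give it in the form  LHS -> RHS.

[Or [Or [Or [And [Not true]]] | [And [And [Not ( [Or [And [Not s]]] )]] & [Not ~ [Not true]]]] | [And [Not true]]]

Or -> Or '|' And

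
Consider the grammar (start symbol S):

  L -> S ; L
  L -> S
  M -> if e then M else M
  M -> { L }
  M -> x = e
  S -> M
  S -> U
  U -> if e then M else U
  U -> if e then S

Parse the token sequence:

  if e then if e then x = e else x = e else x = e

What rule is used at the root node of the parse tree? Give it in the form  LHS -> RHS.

S -> M

[S [M if e then [M if e then [M x = e] else [M x = e]] else [M x = e]]]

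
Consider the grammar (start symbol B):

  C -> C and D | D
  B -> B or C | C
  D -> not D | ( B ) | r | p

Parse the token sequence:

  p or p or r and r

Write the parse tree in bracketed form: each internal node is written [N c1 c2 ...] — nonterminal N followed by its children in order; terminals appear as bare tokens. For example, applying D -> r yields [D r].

B
B or C
B or C or C
C or C or C
D or C or C
p or C or C
p or D or C
p or p or C
p or p or C and D
p or p or D and D
p or p or r and D
p or p or r and r

[B [B [B [C [D p]]] or [C [D p]]] or [C [C [D r]] and [D r]]]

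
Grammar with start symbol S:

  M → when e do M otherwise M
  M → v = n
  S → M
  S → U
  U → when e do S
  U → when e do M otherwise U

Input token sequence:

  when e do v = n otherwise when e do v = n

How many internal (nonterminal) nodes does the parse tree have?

6

[S [U when e do [M v = n] otherwise [U when e do [S [M v = n]]]]]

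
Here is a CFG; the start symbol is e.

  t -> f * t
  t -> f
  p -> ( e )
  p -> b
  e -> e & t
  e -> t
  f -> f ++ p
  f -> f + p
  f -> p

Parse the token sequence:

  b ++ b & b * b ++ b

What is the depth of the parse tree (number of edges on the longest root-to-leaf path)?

[e [e [t [f [f [p b]] ++ [p b]]]] & [t [f [p b]] * [t [f [f [p b]] ++ [p b]]]]]

6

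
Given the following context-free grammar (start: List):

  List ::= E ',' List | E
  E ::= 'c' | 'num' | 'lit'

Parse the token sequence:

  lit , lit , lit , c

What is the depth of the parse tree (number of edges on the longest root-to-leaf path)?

[List [E lit] , [List [E lit] , [List [E lit] , [List [E c]]]]]

5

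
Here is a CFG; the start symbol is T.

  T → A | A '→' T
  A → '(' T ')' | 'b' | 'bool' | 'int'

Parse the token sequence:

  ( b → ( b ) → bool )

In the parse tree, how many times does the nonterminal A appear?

[T [A ( [T [A b] → [T [A ( [T [A b]] )] → [T [A bool]]]] )]]

5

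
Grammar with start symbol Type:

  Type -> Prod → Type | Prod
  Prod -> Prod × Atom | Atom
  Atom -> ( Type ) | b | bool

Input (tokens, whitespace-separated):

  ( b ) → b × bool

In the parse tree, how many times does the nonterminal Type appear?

[Type [Prod [Atom ( [Type [Prod [Atom b]]] )]] → [Type [Prod [Prod [Atom b]] × [Atom bool]]]]

3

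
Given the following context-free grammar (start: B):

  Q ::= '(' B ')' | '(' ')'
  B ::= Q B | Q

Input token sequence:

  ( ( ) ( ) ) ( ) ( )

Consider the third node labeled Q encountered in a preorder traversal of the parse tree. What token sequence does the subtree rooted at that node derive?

( )

[B [Q ( [B [Q ( )] [B [Q ( )]]] )] [B [Q ( )] [B [Q ( )]]]]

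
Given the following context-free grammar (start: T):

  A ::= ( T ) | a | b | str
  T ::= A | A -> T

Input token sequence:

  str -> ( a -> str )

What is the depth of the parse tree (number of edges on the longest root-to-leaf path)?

[T [A str] -> [T [A ( [T [A a] -> [T [A str]]] )]]]

6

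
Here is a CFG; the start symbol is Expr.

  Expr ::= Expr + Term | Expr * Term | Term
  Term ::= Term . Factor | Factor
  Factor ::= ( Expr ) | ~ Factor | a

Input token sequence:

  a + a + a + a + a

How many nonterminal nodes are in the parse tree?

15

[Expr [Expr [Expr [Expr [Expr [Term [Factor a]]] + [Term [Factor a]]] + [Term [Factor a]]] + [Term [Factor a]]] + [Term [Factor a]]]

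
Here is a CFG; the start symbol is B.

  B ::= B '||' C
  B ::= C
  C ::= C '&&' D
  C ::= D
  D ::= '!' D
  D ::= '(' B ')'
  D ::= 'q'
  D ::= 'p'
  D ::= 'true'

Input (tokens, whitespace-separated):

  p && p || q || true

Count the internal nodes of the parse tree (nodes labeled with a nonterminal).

[B [B [B [C [C [D p]] && [D p]]] || [C [D q]]] || [C [D true]]]

11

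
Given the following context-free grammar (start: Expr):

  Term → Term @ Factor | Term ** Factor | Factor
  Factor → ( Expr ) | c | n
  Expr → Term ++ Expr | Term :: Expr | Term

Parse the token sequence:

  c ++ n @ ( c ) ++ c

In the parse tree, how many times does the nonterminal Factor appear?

5

[Expr [Term [Factor c]] ++ [Expr [Term [Term [Factor n]] @ [Factor ( [Expr [Term [Factor c]]] )]] ++ [Expr [Term [Factor c]]]]]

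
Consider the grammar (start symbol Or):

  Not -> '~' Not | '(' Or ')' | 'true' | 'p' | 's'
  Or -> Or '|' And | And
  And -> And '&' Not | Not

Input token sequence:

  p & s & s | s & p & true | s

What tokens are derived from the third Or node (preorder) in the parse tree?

[Or [Or [Or [And [And [And [Not p]] & [Not s]] & [Not s]]] | [And [And [And [Not s]] & [Not p]] & [Not true]]] | [And [Not s]]]

p & s & s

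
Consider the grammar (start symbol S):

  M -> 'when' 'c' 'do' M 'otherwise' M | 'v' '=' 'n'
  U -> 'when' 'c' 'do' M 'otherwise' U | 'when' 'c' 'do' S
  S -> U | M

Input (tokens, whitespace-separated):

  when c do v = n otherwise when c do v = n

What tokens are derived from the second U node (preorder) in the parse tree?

[S [U when c do [M v = n] otherwise [U when c do [S [M v = n]]]]]

when c do v = n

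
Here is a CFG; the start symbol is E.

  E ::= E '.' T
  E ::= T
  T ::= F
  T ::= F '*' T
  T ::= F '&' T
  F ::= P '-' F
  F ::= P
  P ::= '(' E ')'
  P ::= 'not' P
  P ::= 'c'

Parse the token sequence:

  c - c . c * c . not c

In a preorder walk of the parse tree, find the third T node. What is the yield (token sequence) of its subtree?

c

[E [E [E [T [F [P c] - [F [P c]]]]] . [T [F [P c]] * [T [F [P c]]]]] . [T [F [P not [P c]]]]]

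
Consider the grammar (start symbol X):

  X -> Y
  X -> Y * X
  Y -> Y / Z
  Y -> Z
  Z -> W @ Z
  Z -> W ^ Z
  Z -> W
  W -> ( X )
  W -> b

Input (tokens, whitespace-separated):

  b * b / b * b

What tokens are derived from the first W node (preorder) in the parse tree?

[X [Y [Z [W b]]] * [X [Y [Y [Z [W b]]] / [Z [W b]]] * [X [Y [Z [W b]]]]]]

b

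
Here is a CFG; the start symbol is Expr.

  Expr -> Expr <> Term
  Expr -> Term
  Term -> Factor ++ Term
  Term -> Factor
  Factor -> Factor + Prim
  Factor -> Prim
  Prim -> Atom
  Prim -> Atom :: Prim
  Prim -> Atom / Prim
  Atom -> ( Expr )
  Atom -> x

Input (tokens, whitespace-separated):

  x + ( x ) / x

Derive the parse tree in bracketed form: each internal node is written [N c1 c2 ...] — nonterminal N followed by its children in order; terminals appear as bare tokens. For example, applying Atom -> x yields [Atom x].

Expr
Term
Factor
Factor + Prim
Prim + Prim
Atom + Prim
x + Prim
x + Atom / Prim
x + ( Expr ) / Prim
x + ( Term ) / Prim
x + ( Factor ) / Prim
x + ( Prim ) / Prim
x + ( Atom ) / Prim
x + ( x ) / Prim
x + ( x ) / Atom
x + ( x ) / x

[Expr [Term [Factor [Factor [Prim [Atom x]]] + [Prim [Atom ( [Expr [Term [Factor [Prim [Atom x]]]]] )] / [Prim [Atom x]]]]]]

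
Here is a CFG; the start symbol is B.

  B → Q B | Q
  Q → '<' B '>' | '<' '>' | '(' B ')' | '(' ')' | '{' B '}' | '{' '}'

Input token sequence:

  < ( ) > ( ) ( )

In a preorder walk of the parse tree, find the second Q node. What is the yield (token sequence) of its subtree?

[B [Q < [B [Q ( )]] >] [B [Q ( )] [B [Q ( )]]]]

( )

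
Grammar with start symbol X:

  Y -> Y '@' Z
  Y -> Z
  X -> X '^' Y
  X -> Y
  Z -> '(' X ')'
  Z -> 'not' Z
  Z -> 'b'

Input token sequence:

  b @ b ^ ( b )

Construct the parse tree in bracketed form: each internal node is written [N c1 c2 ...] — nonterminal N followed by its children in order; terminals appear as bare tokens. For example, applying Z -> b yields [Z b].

X
X ^ Y
Y ^ Y
Y @ Z ^ Y
Z @ Z ^ Y
b @ Z ^ Y
b @ b ^ Y
b @ b ^ Z
b @ b ^ ( X )
b @ b ^ ( Y )
b @ b ^ ( Z )
b @ b ^ ( b )

[X [X [Y [Y [Z b]] @ [Z b]]] ^ [Y [Z ( [X [Y [Z b]]] )]]]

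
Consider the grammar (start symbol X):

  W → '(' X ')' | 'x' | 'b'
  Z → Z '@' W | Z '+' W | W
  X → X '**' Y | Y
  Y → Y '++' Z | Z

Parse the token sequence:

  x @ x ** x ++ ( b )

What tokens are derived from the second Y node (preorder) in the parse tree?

[X [X [Y [Z [Z [W x]] @ [W x]]]] ** [Y [Y [Z [W x]]] ++ [Z [W ( [X [Y [Z [W b]]]] )]]]]

x ++ ( b )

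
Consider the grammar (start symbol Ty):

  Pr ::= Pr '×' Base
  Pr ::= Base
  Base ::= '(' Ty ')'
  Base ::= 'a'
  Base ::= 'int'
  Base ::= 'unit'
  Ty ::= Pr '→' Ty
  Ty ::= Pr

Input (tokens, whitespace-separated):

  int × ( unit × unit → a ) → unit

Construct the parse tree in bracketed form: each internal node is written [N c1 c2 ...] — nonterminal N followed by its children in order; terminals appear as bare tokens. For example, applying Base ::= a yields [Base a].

[Ty [Pr [Pr [Base int]] × [Base ( [Ty [Pr [Pr [Base unit]] × [Base unit]] → [Ty [Pr [Base a]]]] )]] → [Ty [Pr [Base unit]]]]

Ty
Pr → Ty
Pr × Base → Ty
Base × Base → Ty
int × Base → Ty
int × ( Ty ) → Ty
int × ( Pr → Ty ) → Ty
int × ( Pr × Base → Ty ) → Ty
int × ( Base × Base → Ty ) → Ty
int × ( unit × Base → Ty ) → Ty
int × ( unit × unit → Ty ) → Ty
int × ( unit × unit → Pr ) → Ty
int × ( unit × unit → Base ) → Ty
int × ( unit × unit → a ) → Ty
int × ( unit × unit → a ) → Pr
int × ( unit × unit → a ) → Base
int × ( unit × unit → a ) → unit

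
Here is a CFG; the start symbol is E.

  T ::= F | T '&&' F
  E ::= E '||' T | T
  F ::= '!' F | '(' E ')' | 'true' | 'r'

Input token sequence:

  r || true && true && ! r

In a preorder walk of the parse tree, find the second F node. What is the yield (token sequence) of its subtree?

true

[E [E [T [F r]]] || [T [T [T [F true]] && [F true]] && [F ! [F r]]]]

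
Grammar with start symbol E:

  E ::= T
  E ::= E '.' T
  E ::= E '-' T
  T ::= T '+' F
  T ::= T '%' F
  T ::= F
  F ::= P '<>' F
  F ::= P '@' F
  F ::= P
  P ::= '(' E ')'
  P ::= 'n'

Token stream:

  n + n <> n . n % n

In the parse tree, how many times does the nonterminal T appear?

[E [E [T [T [F [P n]]] + [F [P n] <> [F [P n]]]]] . [T [T [F [P n]]] % [F [P n]]]]

4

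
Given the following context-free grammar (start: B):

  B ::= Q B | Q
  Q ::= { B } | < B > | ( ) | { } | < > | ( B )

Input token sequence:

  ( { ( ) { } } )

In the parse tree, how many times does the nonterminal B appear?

[B [Q ( [B [Q { [B [Q ( )] [B [Q { }]]] }]] )]]

4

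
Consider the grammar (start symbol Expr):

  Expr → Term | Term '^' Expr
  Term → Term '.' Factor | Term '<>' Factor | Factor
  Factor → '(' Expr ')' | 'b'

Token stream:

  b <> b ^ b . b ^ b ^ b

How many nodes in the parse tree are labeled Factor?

[Expr [Term [Term [Factor b]] <> [Factor b]] ^ [Expr [Term [Term [Factor b]] . [Factor b]] ^ [Expr [Term [Factor b]] ^ [Expr [Term [Factor b]]]]]]

6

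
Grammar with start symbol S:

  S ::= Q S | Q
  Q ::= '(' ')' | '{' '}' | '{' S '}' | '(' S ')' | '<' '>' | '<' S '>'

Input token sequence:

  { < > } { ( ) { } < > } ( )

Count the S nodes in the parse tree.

7

[S [Q { [S [Q < >]] }] [S [Q { [S [Q ( )] [S [Q { }] [S [Q < >]]]] }] [S [Q ( )]]]]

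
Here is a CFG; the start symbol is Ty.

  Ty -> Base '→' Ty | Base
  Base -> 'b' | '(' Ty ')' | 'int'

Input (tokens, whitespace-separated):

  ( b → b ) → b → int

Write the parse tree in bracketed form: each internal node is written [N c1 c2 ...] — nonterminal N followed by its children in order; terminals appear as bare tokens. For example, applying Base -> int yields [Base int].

Ty
Base → Ty
( Ty ) → Ty
( Base → Ty ) → Ty
( b → Ty ) → Ty
( b → Base ) → Ty
( b → b ) → Ty
( b → b ) → Base → Ty
( b → b ) → b → Ty
( b → b ) → b → Base
( b → b ) → b → int

[Ty [Base ( [Ty [Base b] → [Ty [Base b]]] )] → [Ty [Base b] → [Ty [Base int]]]]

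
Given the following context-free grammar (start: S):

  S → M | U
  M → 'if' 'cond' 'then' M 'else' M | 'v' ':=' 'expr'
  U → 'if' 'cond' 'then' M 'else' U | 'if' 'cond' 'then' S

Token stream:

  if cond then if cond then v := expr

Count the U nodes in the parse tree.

[S [U if cond then [S [U if cond then [S [M v := expr]]]]]]

2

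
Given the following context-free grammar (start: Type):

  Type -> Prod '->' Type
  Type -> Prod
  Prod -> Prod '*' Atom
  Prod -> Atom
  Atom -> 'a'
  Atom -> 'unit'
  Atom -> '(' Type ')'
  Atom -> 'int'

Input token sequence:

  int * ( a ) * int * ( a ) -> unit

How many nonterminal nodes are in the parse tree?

[Type [Prod [Prod [Prod [Prod [Atom int]] * [Atom ( [Type [Prod [Atom a]]] )]] * [Atom int]] * [Atom ( [Type [Prod [Atom a]]] )]] -> [Type [Prod [Atom unit]]]]

18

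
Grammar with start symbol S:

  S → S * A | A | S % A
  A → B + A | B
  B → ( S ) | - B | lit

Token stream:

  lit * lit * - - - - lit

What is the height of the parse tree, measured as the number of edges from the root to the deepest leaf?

[S [S [S [A [B lit]]] * [A [B lit]]] * [A [B - [B - [B - [B - [B lit]]]]]]]

7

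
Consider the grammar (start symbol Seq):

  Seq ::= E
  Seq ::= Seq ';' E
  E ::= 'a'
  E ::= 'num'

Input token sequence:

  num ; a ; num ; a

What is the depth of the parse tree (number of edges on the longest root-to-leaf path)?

[Seq [Seq [Seq [Seq [E num]] ; [E a]] ; [E num]] ; [E a]]

5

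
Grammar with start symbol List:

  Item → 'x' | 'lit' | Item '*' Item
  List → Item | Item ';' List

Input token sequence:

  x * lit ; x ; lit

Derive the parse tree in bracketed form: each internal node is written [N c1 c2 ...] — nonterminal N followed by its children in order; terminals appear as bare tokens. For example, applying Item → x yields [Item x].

[List [Item [Item x] * [Item lit]] ; [List [Item x] ; [List [Item lit]]]]

List
Item ; List
Item * Item ; List
x * Item ; List
x * lit ; List
x * lit ; Item ; List
x * lit ; x ; List
x * lit ; x ; Item
x * lit ; x ; lit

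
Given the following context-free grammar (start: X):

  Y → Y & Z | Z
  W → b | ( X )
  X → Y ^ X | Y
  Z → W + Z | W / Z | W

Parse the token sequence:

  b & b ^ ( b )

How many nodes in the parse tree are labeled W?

[X [Y [Y [Z [W b]]] & [Z [W b]]] ^ [X [Y [Z [W ( [X [Y [Z [W b]]]] )]]]]]

4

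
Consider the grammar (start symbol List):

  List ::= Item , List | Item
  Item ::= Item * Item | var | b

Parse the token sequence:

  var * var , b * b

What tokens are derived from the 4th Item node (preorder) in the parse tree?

[List [Item [Item var] * [Item var]] , [List [Item [Item b] * [Item b]]]]

b * b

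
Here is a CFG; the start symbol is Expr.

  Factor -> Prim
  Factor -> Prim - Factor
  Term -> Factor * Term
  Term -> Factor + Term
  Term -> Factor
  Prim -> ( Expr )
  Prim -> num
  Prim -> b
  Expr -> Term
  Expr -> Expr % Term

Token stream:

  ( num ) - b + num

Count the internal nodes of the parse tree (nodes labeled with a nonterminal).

[Expr [Term [Factor [Prim ( [Expr [Term [Factor [Prim num]]]] )] - [Factor [Prim b]]] + [Term [Factor [Prim num]]]]]

13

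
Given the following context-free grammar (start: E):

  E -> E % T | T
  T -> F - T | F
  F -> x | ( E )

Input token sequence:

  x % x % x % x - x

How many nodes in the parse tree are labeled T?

[E [E [E [E [T [F x]]] % [T [F x]]] % [T [F x]]] % [T [F x] - [T [F x]]]]

5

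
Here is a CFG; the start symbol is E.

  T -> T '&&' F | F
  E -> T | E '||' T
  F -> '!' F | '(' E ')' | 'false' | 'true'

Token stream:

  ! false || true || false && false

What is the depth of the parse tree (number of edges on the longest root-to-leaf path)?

[E [E [E [T [F ! [F false]]]] || [T [F true]]] || [T [T [F false]] && [F false]]]

6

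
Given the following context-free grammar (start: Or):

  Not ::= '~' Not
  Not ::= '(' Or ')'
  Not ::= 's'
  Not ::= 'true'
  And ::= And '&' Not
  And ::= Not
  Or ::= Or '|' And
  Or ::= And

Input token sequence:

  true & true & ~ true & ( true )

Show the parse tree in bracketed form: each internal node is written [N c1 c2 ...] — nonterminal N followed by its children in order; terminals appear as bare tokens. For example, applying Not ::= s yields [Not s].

[Or [And [And [And [And [Not true]] & [Not true]] & [Not ~ [Not true]]] & [Not ( [Or [And [Not true]]] )]]]

Or
And
And & Not
And & Not & Not
And & Not & Not & Not
Not & Not & Not & Not
true & Not & Not & Not
true & true & Not & Not
true & true & ~ Not & Not
true & true & ~ true & Not
true & true & ~ true & ( Or )
true & true & ~ true & ( And )
true & true & ~ true & ( Not )
true & true & ~ true & ( true )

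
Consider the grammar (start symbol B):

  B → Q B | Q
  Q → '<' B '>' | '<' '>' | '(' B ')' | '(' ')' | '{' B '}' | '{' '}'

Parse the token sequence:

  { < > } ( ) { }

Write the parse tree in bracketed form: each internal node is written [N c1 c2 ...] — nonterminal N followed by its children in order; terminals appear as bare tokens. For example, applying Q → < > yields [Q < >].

B
Q B
{ B } B
{ Q } B
{ < > } B
{ < > } Q B
{ < > } ( ) B
{ < > } ( ) Q
{ < > } ( ) { }

[B [Q { [B [Q < >]] }] [B [Q ( )] [B [Q { }]]]]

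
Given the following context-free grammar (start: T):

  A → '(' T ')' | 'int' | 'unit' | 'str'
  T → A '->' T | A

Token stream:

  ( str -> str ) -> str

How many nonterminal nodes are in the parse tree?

8

[T [A ( [T [A str] -> [T [A str]]] )] -> [T [A str]]]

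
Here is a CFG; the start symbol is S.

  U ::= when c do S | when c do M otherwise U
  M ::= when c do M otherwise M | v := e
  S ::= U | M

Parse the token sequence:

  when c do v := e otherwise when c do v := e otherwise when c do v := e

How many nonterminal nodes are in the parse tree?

8

[S [U when c do [M v := e] otherwise [U when c do [M v := e] otherwise [U when c do [S [M v := e]]]]]]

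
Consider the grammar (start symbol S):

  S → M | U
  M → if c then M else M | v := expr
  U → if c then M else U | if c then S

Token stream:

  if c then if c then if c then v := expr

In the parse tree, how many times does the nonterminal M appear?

1

[S [U if c then [S [U if c then [S [U if c then [S [M v := expr]]]]]]]]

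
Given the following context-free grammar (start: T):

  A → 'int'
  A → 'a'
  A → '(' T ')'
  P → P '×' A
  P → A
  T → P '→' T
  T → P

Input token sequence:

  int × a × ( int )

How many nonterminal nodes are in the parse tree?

10

[T [P [P [P [A int]] × [A a]] × [A ( [T [P [A int]]] )]]]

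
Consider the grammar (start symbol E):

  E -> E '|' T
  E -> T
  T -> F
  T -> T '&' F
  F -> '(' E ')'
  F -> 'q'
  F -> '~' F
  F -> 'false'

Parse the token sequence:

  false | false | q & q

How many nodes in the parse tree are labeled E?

3

[E [E [E [T [F false]]] | [T [F false]]] | [T [T [F q]] & [F q]]]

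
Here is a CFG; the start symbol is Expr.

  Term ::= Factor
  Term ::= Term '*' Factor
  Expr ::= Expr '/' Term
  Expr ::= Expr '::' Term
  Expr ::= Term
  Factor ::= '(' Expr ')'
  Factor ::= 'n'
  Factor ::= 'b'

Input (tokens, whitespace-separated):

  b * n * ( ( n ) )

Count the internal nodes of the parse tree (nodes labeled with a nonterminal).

[Expr [Term [Term [Term [Factor b]] * [Factor n]] * [Factor ( [Expr [Term [Factor ( [Expr [Term [Factor n]]] )]]] )]]]

13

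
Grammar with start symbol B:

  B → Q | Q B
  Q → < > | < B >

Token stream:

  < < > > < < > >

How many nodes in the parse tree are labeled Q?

4

[B [Q < [B [Q < >]] >] [B [Q < [B [Q < >]] >]]]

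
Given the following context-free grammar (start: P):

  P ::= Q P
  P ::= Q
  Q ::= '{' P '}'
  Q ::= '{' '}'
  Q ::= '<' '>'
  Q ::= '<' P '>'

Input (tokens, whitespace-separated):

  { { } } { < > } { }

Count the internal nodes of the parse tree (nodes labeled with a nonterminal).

10

[P [Q { [P [Q { }]] }] [P [Q { [P [Q < >]] }] [P [Q { }]]]]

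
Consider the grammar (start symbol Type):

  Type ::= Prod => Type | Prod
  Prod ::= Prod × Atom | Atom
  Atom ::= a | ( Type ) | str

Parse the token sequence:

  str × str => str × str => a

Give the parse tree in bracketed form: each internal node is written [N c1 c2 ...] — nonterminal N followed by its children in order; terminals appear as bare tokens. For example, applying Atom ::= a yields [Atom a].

[Type [Prod [Prod [Atom str]] × [Atom str]] => [Type [Prod [Prod [Atom str]] × [Atom str]] => [Type [Prod [Atom a]]]]]

Type
Prod => Type
Prod × Atom => Type
Atom × Atom => Type
str × Atom => Type
str × str => Type
str × str => Prod => Type
str × str => Prod × Atom => Type
str × str => Atom × Atom => Type
str × str => str × Atom => Type
str × str => str × str => Type
str × str => str × str => Prod
str × str => str × str => Atom
str × str => str × str => a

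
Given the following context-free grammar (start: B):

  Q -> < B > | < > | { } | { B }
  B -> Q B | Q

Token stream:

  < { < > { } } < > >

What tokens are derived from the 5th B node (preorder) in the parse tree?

[B [Q < [B [Q { [B [Q < >] [B [Q { }]]] }] [B [Q < >]]] >]]

< >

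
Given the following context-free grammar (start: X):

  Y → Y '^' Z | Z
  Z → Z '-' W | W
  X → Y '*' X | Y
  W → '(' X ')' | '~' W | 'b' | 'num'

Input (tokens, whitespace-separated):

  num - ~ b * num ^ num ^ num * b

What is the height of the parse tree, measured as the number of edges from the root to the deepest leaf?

7

[X [Y [Z [Z [W num]] - [W ~ [W b]]]] * [X [Y [Y [Y [Z [W num]]] ^ [Z [W num]]] ^ [Z [W num]]] * [X [Y [Z [W b]]]]]]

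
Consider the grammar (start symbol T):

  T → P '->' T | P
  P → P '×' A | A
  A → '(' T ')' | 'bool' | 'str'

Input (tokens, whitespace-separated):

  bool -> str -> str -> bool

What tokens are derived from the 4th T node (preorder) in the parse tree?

[T [P [A bool]] -> [T [P [A str]] -> [T [P [A str]] -> [T [P [A bool]]]]]]

bool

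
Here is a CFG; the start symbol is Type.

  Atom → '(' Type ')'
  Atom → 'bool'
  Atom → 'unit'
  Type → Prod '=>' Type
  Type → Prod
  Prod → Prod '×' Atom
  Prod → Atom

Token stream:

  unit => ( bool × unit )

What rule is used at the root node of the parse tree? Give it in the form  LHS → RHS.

[Type [Prod [Atom unit]] => [Type [Prod [Atom ( [Type [Prod [Prod [Atom bool]] × [Atom unit]]] )]]]]

Type → Prod '=>' Type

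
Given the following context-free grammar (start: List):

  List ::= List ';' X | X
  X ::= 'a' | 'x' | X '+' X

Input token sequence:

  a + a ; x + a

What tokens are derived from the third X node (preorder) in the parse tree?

[List [List [X [X a] + [X a]]] ; [X [X x] + [X a]]]

a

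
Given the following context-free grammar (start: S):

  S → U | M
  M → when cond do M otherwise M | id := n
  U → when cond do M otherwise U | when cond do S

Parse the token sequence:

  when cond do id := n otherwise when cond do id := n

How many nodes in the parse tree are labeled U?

[S [U when cond do [M id := n] otherwise [U when cond do [S [M id := n]]]]]

2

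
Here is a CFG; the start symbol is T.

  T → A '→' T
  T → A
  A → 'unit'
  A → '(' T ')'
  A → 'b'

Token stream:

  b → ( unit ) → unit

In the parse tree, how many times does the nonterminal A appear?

4

[T [A b] → [T [A ( [T [A unit]] )] → [T [A unit]]]]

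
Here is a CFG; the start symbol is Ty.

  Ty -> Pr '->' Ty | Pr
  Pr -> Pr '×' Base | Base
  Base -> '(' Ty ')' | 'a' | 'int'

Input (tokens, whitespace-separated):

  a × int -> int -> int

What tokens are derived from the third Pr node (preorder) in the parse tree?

[Ty [Pr [Pr [Base a]] × [Base int]] -> [Ty [Pr [Base int]] -> [Ty [Pr [Base int]]]]]

int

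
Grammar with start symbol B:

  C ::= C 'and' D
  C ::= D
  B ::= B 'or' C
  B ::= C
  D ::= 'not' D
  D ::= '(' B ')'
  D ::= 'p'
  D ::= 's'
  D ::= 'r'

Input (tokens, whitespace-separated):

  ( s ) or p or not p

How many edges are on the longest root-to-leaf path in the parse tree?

[B [B [B [C [D ( [B [C [D s]]] )]]] or [C [D p]]] or [C [D not [D p]]]]

8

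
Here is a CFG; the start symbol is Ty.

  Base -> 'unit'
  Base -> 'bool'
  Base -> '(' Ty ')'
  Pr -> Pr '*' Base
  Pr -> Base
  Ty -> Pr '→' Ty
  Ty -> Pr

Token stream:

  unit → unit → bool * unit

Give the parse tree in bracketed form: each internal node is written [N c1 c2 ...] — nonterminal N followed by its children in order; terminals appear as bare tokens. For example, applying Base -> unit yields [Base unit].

Ty
Pr → Ty
Base → Ty
unit → Ty
unit → Pr → Ty
unit → Base → Ty
unit → unit → Ty
unit → unit → Pr
unit → unit → Pr * Base
unit → unit → Base * Base
unit → unit → bool * Base
unit → unit → bool * unit

[Ty [Pr [Base unit]] → [Ty [Pr [Base unit]] → [Ty [Pr [Pr [Base bool]] * [Base unit]]]]]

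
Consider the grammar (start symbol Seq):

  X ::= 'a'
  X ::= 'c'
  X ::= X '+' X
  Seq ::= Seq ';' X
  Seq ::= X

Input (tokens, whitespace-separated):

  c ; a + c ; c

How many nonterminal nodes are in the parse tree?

8

[Seq [Seq [Seq [X c]] ; [X [X a] + [X c]]] ; [X c]]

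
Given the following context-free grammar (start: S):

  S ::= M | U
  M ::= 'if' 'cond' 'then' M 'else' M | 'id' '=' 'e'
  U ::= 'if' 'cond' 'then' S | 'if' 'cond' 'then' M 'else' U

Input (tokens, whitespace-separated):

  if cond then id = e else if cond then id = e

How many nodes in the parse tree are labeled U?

2

[S [U if cond then [M id = e] else [U if cond then [S [M id = e]]]]]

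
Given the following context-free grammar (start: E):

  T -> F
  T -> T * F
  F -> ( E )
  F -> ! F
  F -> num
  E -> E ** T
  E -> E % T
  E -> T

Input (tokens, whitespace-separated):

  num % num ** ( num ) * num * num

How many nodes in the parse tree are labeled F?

6

[E [E [E [T [F num]]] % [T [F num]]] ** [T [T [T [F ( [E [T [F num]]] )]] * [F num]] * [F num]]]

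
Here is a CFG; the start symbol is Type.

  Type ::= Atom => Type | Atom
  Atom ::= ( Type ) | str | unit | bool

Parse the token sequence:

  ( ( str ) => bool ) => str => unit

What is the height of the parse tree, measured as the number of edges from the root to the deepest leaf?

6

[Type [Atom ( [Type [Atom ( [Type [Atom str]] )] => [Type [Atom bool]]] )] => [Type [Atom str] => [Type [Atom unit]]]]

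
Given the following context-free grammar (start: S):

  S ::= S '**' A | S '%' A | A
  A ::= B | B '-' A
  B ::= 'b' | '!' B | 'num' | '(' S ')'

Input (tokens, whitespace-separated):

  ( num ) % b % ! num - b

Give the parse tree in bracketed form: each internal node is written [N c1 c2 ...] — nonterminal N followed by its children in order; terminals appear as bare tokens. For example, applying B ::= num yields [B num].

S
S % A
S % A % A
A % A % A
B % A % A
( S ) % A % A
( A ) % A % A
( B ) % A % A
( num ) % A % A
( num ) % B % A
( num ) % b % A
( num ) % b % B - A
( num ) % b % ! B - A
( num ) % b % ! num - A
( num ) % b % ! num - B
( num ) % b % ! num - b

[S [S [S [A [B ( [S [A [B num]]] )]]] % [A [B b]]] % [A [B ! [B num]] - [A [B b]]]]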